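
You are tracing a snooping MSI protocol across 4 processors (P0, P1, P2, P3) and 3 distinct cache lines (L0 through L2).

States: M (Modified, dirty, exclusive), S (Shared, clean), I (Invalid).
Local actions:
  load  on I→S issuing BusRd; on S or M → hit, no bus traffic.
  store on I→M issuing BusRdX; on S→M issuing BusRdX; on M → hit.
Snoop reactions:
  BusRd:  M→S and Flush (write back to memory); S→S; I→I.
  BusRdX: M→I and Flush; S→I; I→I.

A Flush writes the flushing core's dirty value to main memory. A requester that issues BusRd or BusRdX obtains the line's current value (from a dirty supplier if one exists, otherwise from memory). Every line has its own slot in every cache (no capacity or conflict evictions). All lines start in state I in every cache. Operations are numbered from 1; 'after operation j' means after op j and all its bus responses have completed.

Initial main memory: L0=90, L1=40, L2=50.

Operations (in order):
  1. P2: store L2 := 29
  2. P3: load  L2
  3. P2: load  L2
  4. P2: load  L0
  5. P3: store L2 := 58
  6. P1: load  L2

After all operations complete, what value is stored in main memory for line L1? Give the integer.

memory[L1] = 40

step 1: P2: store L2 := 29  ⟶  IIMI  (L2)  txn=BusRdX  M[L2]=50
step 2: P3: load  L2  ⟶  IISS  (L2)  txn=BusRd+Flush  M[L2]=29
step 3: P2: load  L2  ⟶  IISS  (L2)  txn=∅  M[L2]=29
step 4: P2: load  L0  ⟶  IISI  (L0)  txn=BusRd  M[L0]=90
step 5: P3: store L2 := 58  ⟶  IIIM  (L2)  txn=BusRdX  M[L2]=29
step 6: P1: load  L2  ⟶  ISIS  (L2)  txn=BusRd+Flush  M[L2]=58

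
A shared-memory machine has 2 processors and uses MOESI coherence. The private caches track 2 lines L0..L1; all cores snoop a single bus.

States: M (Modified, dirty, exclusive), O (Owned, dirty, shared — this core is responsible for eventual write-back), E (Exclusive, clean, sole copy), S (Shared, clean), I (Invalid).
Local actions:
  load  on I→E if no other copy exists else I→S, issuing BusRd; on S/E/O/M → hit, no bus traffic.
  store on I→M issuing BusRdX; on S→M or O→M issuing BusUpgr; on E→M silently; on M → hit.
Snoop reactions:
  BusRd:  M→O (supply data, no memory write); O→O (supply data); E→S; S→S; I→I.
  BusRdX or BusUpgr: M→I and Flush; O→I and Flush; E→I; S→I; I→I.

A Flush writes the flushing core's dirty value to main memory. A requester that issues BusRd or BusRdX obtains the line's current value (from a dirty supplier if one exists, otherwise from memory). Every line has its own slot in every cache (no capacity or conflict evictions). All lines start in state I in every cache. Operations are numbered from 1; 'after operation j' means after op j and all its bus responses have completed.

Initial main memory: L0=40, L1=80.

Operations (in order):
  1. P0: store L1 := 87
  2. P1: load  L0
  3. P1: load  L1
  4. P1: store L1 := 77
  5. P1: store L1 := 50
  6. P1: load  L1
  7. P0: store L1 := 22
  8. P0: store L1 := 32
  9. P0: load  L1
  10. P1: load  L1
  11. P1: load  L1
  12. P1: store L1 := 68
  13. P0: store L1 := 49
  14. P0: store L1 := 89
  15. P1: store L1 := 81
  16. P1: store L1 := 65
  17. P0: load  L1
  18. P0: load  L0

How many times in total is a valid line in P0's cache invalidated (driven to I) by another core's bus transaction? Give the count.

invalidations = 3

step 1: P0: store L1 := 87  ⟶  MI  (L1)  txn=BusRdX  M[L1]=80
step 2: P1: load  L0  ⟶  IE  (L0)  txn=BusRd  M[L0]=40
step 3: P1: load  L1  ⟶  OS  (L1)  txn=BusRd  M[L1]=80
step 4: P1: store L1 := 77  ⟶  IM  (L1)  txn=BusUpgr+Flush  M[L1]=87
step 5: P1: store L1 := 50  ⟶  IM  (L1)  txn=∅  M[L1]=87
step 6: P1: load  L1  ⟶  IM  (L1)  txn=∅  M[L1]=87
step 7: P0: store L1 := 22  ⟶  MI  (L1)  txn=BusRdX+Flush  M[L1]=50
step 8: P0: store L1 := 32  ⟶  MI  (L1)  txn=∅  M[L1]=50
step 9: P0: load  L1  ⟶  MI  (L1)  txn=∅  M[L1]=50
step 10: P1: load  L1  ⟶  OS  (L1)  txn=BusRd  M[L1]=50
step 11: P1: load  L1  ⟶  OS  (L1)  txn=∅  M[L1]=50
step 12: P1: store L1 := 68  ⟶  IM  (L1)  txn=BusUpgr+Flush  M[L1]=32
step 13: P0: store L1 := 49  ⟶  MI  (L1)  txn=BusRdX+Flush  M[L1]=68
step 14: P0: store L1 := 89  ⟶  MI  (L1)  txn=∅  M[L1]=68
step 15: P1: store L1 := 81  ⟶  IM  (L1)  txn=BusRdX+Flush  M[L1]=89
step 16: P1: store L1 := 65  ⟶  IM  (L1)  txn=∅  M[L1]=89
step 17: P0: load  L1  ⟶  SO  (L1)  txn=BusRd  M[L1]=89
step 18: P0: load  L0  ⟶  SS  (L0)  txn=BusRd  M[L0]=40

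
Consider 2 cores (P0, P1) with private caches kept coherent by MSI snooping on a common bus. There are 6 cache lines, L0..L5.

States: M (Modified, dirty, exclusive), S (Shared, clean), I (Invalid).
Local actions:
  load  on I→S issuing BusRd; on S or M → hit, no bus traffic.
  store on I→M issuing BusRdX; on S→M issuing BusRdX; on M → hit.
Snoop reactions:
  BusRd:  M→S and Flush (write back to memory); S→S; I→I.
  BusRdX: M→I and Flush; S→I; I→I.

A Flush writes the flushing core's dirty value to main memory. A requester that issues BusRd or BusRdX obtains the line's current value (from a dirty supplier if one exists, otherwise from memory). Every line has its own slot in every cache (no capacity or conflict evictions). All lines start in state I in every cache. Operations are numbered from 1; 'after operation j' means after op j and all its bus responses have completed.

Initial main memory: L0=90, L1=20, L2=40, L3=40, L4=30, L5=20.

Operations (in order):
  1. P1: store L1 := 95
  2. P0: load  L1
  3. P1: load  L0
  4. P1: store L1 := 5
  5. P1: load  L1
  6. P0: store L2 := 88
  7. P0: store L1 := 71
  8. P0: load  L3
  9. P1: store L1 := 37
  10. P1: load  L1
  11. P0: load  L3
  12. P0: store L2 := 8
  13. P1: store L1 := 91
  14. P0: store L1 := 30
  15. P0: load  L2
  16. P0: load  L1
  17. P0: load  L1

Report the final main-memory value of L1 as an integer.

1. P1: store L1 := 95  bus=[BusRdX]  L1: P0=I P1=M  mem[L1]=20
2. P0: load  L1  bus=[BusRd,Flush]  L1: P0=S P1=S  mem[L1]=95
3. P1: load  L0  bus=[BusRd]  L0: P0=I P1=S  mem[L0]=90
4. P1: store L1 := 5  bus=[BusRdX]  L1: P0=I P1=M  mem[L1]=95
5. P1: load  L1  bus=[-]  L1: P0=I P1=M  mem[L1]=95
6. P0: store L2 := 88  bus=[BusRdX]  L2: P0=M P1=I  mem[L2]=40
7. P0: store L1 := 71  bus=[BusRdX,Flush]  L1: P0=M P1=I  mem[L1]=5
8. P0: load  L3  bus=[BusRd]  L3: P0=S P1=I  mem[L3]=40
9. P1: store L1 := 37  bus=[BusRdX,Flush]  L1: P0=I P1=M  mem[L1]=71
10. P1: load  L1  bus=[-]  L1: P0=I P1=M  mem[L1]=71
11. P0: load  L3  bus=[-]  L3: P0=S P1=I  mem[L3]=40
12. P0: store L2 := 8  bus=[-]  L2: P0=M P1=I  mem[L2]=40
13. P1: store L1 := 91  bus=[-]  L1: P0=I P1=M  mem[L1]=71
14. P0: store L1 := 30  bus=[BusRdX,Flush]  L1: P0=M P1=I  mem[L1]=91
15. P0: load  L2  bus=[-]  L2: P0=M P1=I  mem[L2]=40
16. P0: load  L1  bus=[-]  L1: P0=M P1=I  mem[L1]=91
17. P0: load  L1  bus=[-]  L1: P0=M P1=I  mem[L1]=91

memory[L1] = 91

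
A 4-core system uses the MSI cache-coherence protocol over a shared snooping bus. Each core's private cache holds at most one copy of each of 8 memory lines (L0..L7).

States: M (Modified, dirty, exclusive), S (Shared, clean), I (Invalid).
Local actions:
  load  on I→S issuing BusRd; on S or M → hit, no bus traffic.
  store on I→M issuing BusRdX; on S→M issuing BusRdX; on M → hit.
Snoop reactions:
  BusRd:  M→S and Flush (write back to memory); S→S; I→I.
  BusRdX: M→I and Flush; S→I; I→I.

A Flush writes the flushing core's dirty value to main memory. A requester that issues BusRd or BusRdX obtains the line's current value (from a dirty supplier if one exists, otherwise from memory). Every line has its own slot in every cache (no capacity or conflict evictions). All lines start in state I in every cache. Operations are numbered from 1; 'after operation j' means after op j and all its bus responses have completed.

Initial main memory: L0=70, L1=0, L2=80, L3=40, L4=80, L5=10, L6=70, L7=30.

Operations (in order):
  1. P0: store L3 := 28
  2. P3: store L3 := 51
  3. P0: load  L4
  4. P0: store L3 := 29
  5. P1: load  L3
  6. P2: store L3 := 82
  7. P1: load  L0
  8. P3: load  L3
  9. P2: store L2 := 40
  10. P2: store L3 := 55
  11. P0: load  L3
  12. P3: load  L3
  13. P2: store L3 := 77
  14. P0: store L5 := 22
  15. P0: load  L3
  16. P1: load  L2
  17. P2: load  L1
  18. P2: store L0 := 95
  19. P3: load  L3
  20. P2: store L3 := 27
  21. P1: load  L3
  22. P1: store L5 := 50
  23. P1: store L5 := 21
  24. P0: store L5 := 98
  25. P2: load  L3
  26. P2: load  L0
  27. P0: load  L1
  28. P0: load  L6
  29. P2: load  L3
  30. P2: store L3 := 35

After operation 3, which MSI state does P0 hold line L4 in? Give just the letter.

1. P0: store L3 := 28  bus=[BusRdX]  L3: P0=M P1=I P2=I P3=I  mem[L3]=40
2. P3: store L3 := 51  bus=[BusRdX,Flush]  L3: P0=I P1=I P2=I P3=M  mem[L3]=28
3. P0: load  L4  bus=[BusRd]  L4: P0=S P1=I P2=I P3=I  mem[L4]=80
4. P0: store L3 := 29  bus=[BusRdX,Flush]  L3: P0=M P1=I P2=I P3=I  mem[L3]=51
5. P1: load  L3  bus=[BusRd,Flush]  L3: P0=S P1=S P2=I P3=I  mem[L3]=29
6. P2: store L3 := 82  bus=[BusRdX]  L3: P0=I P1=I P2=M P3=I  mem[L3]=29
7. P1: load  L0  bus=[BusRd]  L0: P0=I P1=S P2=I P3=I  mem[L0]=70
8. P3: load  L3  bus=[BusRd,Flush]  L3: P0=I P1=I P2=S P3=S  mem[L3]=82
9. P2: store L2 := 40  bus=[BusRdX]  L2: P0=I P1=I P2=M P3=I  mem[L2]=80
10. P2: store L3 := 55  bus=[BusRdX]  L3: P0=I P1=I P2=M P3=I  mem[L3]=82
11. P0: load  L3  bus=[BusRd,Flush]  L3: P0=S P1=I P2=S P3=I  mem[L3]=55
12. P3: load  L3  bus=[BusRd]  L3: P0=S P1=I P2=S P3=S  mem[L3]=55
13. P2: store L3 := 77  bus=[BusRdX]  L3: P0=I P1=I P2=M P3=I  mem[L3]=55
14. P0: store L5 := 22  bus=[BusRdX]  L5: P0=M P1=I P2=I P3=I  mem[L5]=10
15. P0: load  L3  bus=[BusRd,Flush]  L3: P0=S P1=I P2=S P3=I  mem[L3]=77
16. P1: load  L2  bus=[BusRd,Flush]  L2: P0=I P1=S P2=S P3=I  mem[L2]=40
17. P2: load  L1  bus=[BusRd]  L1: P0=I P1=I P2=S P3=I  mem[L1]=0
18. P2: store L0 := 95  bus=[BusRdX]  L0: P0=I P1=I P2=M P3=I  mem[L0]=70
19. P3: load  L3  bus=[BusRd]  L3: P0=S P1=I P2=S P3=S  mem[L3]=77
20. P2: store L3 := 27  bus=[BusRdX]  L3: P0=I P1=I P2=M P3=I  mem[L3]=77
21. P1: load  L3  bus=[BusRd,Flush]  L3: P0=I P1=S P2=S P3=I  mem[L3]=27
22. P1: store L5 := 50  bus=[BusRdX,Flush]  L5: P0=I P1=M P2=I P3=I  mem[L5]=22
23. P1: store L5 := 21  bus=[-]  L5: P0=I P1=M P2=I P3=I  mem[L5]=22
24. P0: store L5 := 98  bus=[BusRdX,Flush]  L5: P0=M P1=I P2=I P3=I  mem[L5]=21
25. P2: load  L3  bus=[-]  L3: P0=I P1=S P2=S P3=I  mem[L3]=27
26. P2: load  L0  bus=[-]  L0: P0=I P1=I P2=M P3=I  mem[L0]=70
27. P0: load  L1  bus=[BusRd]  L1: P0=S P1=I P2=S P3=I  mem[L1]=0
28. P0: load  L6  bus=[BusRd]  L6: P0=S P1=I P2=I P3=I  mem[L6]=70
29. P2: load  L3  bus=[-]  L3: P0=I P1=S P2=S P3=I  mem[L3]=27
30. P2: store L3 := 35  bus=[BusRdX]  L3: P0=I P1=I P2=M P3=I  mem[L3]=27

state = S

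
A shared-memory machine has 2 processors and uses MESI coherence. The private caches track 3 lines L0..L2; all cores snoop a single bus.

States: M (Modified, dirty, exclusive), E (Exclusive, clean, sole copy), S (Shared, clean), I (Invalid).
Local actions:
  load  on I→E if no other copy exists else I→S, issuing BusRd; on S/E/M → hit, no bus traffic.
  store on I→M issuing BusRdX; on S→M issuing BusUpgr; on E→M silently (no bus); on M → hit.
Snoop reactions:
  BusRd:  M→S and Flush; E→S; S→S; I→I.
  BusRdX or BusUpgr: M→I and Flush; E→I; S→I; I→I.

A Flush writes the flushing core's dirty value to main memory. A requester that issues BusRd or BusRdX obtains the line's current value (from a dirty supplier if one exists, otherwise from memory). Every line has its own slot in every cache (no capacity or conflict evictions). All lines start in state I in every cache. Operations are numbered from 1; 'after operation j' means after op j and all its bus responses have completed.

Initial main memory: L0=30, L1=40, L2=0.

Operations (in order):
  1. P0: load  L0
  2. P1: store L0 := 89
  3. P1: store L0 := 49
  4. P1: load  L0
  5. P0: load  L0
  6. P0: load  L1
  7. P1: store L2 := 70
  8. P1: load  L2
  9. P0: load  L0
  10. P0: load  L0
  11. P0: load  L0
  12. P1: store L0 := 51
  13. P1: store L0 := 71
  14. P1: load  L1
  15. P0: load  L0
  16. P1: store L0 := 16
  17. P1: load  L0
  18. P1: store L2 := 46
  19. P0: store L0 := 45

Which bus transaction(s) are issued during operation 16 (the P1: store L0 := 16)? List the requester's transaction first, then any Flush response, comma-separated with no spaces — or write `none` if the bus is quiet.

step 1: P0: load  L0  ⟶  EI  (L0)  txn=BusRd  M[L0]=30
step 2: P1: store L0 := 89  ⟶  IM  (L0)  txn=BusRdX  M[L0]=30
step 3: P1: store L0 := 49  ⟶  IM  (L0)  txn=∅  M[L0]=30
step 4: P1: load  L0  ⟶  IM  (L0)  txn=∅  M[L0]=30
step 5: P0: load  L0  ⟶  SS  (L0)  txn=BusRd+Flush  M[L0]=49
step 6: P0: load  L1  ⟶  EI  (L1)  txn=BusRd  M[L1]=40
step 7: P1: store L2 := 70  ⟶  IM  (L2)  txn=BusRdX  M[L2]=0
step 8: P1: load  L2  ⟶  IM  (L2)  txn=∅  M[L2]=0
step 9: P0: load  L0  ⟶  SS  (L0)  txn=∅  M[L0]=49
step 10: P0: load  L0  ⟶  SS  (L0)  txn=∅  M[L0]=49
step 11: P0: load  L0  ⟶  SS  (L0)  txn=∅  M[L0]=49
step 12: P1: store L0 := 51  ⟶  IM  (L0)  txn=BusUpgr  M[L0]=49
step 13: P1: store L0 := 71  ⟶  IM  (L0)  txn=∅  M[L0]=49
step 14: P1: load  L1  ⟶  SS  (L1)  txn=BusRd  M[L1]=40
step 15: P0: load  L0  ⟶  SS  (L0)  txn=BusRd+Flush  M[L0]=71
step 16: P1: store L0 := 16  ⟶  IM  (L0)  txn=BusUpgr  M[L0]=71
step 17: P1: load  L0  ⟶  IM  (L0)  txn=∅  M[L0]=71
step 18: P1: store L2 := 46  ⟶  IM  (L2)  txn=∅  M[L2]=0
step 19: P0: store L0 := 45  ⟶  MI  (L0)  txn=BusRdX+Flush  M[L0]=16

bus = BusUpgr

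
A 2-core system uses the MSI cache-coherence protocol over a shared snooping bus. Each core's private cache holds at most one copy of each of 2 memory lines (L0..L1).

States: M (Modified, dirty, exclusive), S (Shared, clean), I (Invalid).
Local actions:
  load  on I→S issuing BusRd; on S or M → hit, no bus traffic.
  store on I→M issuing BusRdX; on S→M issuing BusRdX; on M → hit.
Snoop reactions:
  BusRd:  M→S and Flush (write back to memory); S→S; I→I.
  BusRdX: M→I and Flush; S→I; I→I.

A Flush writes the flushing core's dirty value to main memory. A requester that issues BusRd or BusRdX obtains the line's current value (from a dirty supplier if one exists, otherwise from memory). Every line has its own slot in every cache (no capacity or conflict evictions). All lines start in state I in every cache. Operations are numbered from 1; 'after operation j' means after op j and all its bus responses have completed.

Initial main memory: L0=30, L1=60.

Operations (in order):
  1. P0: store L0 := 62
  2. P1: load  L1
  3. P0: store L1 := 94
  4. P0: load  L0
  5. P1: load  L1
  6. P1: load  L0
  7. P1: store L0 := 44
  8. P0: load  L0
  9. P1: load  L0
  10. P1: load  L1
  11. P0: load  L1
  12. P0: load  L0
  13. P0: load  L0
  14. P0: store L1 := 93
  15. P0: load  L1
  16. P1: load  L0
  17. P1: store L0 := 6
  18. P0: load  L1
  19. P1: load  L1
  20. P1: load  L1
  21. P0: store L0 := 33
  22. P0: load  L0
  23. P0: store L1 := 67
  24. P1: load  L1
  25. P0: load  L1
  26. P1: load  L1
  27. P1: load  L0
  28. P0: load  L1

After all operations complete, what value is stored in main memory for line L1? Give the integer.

1. P0: store L0 := 62  bus=[BusRdX]  L0: P0=M P1=I  mem[L0]=30
2. P1: load  L1  bus=[BusRd]  L1: P0=I P1=S  mem[L1]=60
3. P0: store L1 := 94  bus=[BusRdX]  L1: P0=M P1=I  mem[L1]=60
4. P0: load  L0  bus=[-]  L0: P0=M P1=I  mem[L0]=30
5. P1: load  L1  bus=[BusRd,Flush]  L1: P0=S P1=S  mem[L1]=94
6. P1: load  L0  bus=[BusRd,Flush]  L0: P0=S P1=S  mem[L0]=62
7. P1: store L0 := 44  bus=[BusRdX]  L0: P0=I P1=M  mem[L0]=62
8. P0: load  L0  bus=[BusRd,Flush]  L0: P0=S P1=S  mem[L0]=44
9. P1: load  L0  bus=[-]  L0: P0=S P1=S  mem[L0]=44
10. P1: load  L1  bus=[-]  L1: P0=S P1=S  mem[L1]=94
11. P0: load  L1  bus=[-]  L1: P0=S P1=S  mem[L1]=94
12. P0: load  L0  bus=[-]  L0: P0=S P1=S  mem[L0]=44
13. P0: load  L0  bus=[-]  L0: P0=S P1=S  mem[L0]=44
14. P0: store L1 := 93  bus=[BusRdX]  L1: P0=M P1=I  mem[L1]=94
15. P0: load  L1  bus=[-]  L1: P0=M P1=I  mem[L1]=94
16. P1: load  L0  bus=[-]  L0: P0=S P1=S  mem[L0]=44
17. P1: store L0 := 6  bus=[BusRdX]  L0: P0=I P1=M  mem[L0]=44
18. P0: load  L1  bus=[-]  L1: P0=M P1=I  mem[L1]=94
19. P1: load  L1  bus=[BusRd,Flush]  L1: P0=S P1=S  mem[L1]=93
20. P1: load  L1  bus=[-]  L1: P0=S P1=S  mem[L1]=93
21. P0: store L0 := 33  bus=[BusRdX,Flush]  L0: P0=M P1=I  mem[L0]=6
22. P0: load  L0  bus=[-]  L0: P0=M P1=I  mem[L0]=6
23. P0: store L1 := 67  bus=[BusRdX]  L1: P0=M P1=I  mem[L1]=93
24. P1: load  L1  bus=[BusRd,Flush]  L1: P0=S P1=S  mem[L1]=67
25. P0: load  L1  bus=[-]  L1: P0=S P1=S  mem[L1]=67
26. P1: load  L1  bus=[-]  L1: P0=S P1=S  mem[L1]=67
27. P1: load  L0  bus=[BusRd,Flush]  L0: P0=S P1=S  mem[L0]=33
28. P0: load  L1  bus=[-]  L1: P0=S P1=S  mem[L1]=67

memory[L1] = 67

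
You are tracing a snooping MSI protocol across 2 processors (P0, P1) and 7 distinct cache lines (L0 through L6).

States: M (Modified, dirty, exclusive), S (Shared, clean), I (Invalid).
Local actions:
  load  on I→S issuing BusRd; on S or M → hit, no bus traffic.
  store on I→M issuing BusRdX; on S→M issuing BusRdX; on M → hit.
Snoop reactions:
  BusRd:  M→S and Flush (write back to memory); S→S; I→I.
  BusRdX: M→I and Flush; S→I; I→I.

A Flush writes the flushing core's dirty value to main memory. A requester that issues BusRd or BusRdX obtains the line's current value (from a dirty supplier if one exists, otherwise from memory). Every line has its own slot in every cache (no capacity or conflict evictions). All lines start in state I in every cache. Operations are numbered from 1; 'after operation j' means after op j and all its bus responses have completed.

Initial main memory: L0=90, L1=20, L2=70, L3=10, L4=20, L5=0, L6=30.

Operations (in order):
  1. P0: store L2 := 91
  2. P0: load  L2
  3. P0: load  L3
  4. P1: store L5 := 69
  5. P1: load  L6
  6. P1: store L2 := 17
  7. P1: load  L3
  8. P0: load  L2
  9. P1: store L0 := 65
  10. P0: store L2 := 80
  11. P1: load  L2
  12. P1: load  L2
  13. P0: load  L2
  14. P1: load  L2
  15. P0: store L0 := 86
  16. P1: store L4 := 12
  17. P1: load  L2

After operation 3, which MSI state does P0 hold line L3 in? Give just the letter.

step 1: P0: store L2 := 91  ⟶  MI  (L2)  txn=BusRdX  M[L2]=70
step 2: P0: load  L2  ⟶  MI  (L2)  txn=∅  M[L2]=70
step 3: P0: load  L3  ⟶  SI  (L3)  txn=BusRd  M[L3]=10
step 4: P1: store L5 := 69  ⟶  IM  (L5)  txn=BusRdX  M[L5]=0
step 5: P1: load  L6  ⟶  IS  (L6)  txn=BusRd  M[L6]=30
step 6: P1: store L2 := 17  ⟶  IM  (L2)  txn=BusRdX+Flush  M[L2]=91
step 7: P1: load  L3  ⟶  SS  (L3)  txn=BusRd  M[L3]=10
step 8: P0: load  L2  ⟶  SS  (L2)  txn=BusRd+Flush  M[L2]=17
step 9: P1: store L0 := 65  ⟶  IM  (L0)  txn=BusRdX  M[L0]=90
step 10: P0: store L2 := 80  ⟶  MI  (L2)  txn=BusRdX  M[L2]=17
step 11: P1: load  L2  ⟶  SS  (L2)  txn=BusRd+Flush  M[L2]=80
step 12: P1: load  L2  ⟶  SS  (L2)  txn=∅  M[L2]=80
step 13: P0: load  L2  ⟶  SS  (L2)  txn=∅  M[L2]=80
step 14: P1: load  L2  ⟶  SS  (L2)  txn=∅  M[L2]=80
step 15: P0: store L0 := 86  ⟶  MI  (L0)  txn=BusRdX+Flush  M[L0]=65
step 16: P1: store L4 := 12  ⟶  IM  (L4)  txn=BusRdX  M[L4]=20
step 17: P1: load  L2  ⟶  SS  (L2)  txn=∅  M[L2]=80

state = S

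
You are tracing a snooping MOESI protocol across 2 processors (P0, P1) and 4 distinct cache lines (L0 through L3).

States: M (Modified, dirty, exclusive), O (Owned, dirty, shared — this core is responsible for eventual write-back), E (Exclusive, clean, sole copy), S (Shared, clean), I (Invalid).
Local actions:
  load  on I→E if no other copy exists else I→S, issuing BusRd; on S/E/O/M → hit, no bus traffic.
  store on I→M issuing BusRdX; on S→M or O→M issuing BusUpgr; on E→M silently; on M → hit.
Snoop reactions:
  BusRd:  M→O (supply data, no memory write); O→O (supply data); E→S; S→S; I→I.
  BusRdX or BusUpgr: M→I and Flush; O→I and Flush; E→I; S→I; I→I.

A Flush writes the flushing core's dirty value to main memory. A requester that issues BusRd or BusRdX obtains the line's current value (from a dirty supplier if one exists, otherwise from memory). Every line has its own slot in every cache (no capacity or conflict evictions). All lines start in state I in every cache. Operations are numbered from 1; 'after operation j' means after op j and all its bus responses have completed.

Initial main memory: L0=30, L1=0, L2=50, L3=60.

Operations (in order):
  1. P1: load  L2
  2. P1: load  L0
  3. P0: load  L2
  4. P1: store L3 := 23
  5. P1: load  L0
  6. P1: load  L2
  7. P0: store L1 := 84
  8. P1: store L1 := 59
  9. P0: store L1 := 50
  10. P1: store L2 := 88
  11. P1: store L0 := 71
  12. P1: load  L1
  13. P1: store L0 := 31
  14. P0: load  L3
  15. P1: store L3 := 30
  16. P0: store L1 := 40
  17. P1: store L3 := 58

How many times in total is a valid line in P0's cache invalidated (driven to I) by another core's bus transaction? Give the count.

invalidations = 3

1. P1: load  L2  bus=[BusRd]  L2: P0=I P1=E  mem[L2]=50
2. P1: load  L0  bus=[BusRd]  L0: P0=I P1=E  mem[L0]=30
3. P0: load  L2  bus=[BusRd]  L2: P0=S P1=S  mem[L2]=50
4. P1: store L3 := 23  bus=[BusRdX]  L3: P0=I P1=M  mem[L3]=60
5. P1: load  L0  bus=[-]  L0: P0=I P1=E  mem[L0]=30
6. P1: load  L2  bus=[-]  L2: P0=S P1=S  mem[L2]=50
7. P0: store L1 := 84  bus=[BusRdX]  L1: P0=M P1=I  mem[L1]=0
8. P1: store L1 := 59  bus=[BusRdX,Flush]  L1: P0=I P1=M  mem[L1]=84
9. P0: store L1 := 50  bus=[BusRdX,Flush]  L1: P0=M P1=I  mem[L1]=59
10. P1: store L2 := 88  bus=[BusUpgr]  L2: P0=I P1=M  mem[L2]=50
11. P1: store L0 := 71  bus=[-]  L0: P0=I P1=M  mem[L0]=30
12. P1: load  L1  bus=[BusRd]  L1: P0=O P1=S  mem[L1]=59
13. P1: store L0 := 31  bus=[-]  L0: P0=I P1=M  mem[L0]=30
14. P0: load  L3  bus=[BusRd]  L3: P0=S P1=O  mem[L3]=60
15. P1: store L3 := 30  bus=[BusUpgr]  L3: P0=I P1=M  mem[L3]=60
16. P0: store L1 := 40  bus=[BusUpgr]  L1: P0=M P1=I  mem[L1]=59
17. P1: store L3 := 58  bus=[-]  L3: P0=I P1=M  mem[L3]=60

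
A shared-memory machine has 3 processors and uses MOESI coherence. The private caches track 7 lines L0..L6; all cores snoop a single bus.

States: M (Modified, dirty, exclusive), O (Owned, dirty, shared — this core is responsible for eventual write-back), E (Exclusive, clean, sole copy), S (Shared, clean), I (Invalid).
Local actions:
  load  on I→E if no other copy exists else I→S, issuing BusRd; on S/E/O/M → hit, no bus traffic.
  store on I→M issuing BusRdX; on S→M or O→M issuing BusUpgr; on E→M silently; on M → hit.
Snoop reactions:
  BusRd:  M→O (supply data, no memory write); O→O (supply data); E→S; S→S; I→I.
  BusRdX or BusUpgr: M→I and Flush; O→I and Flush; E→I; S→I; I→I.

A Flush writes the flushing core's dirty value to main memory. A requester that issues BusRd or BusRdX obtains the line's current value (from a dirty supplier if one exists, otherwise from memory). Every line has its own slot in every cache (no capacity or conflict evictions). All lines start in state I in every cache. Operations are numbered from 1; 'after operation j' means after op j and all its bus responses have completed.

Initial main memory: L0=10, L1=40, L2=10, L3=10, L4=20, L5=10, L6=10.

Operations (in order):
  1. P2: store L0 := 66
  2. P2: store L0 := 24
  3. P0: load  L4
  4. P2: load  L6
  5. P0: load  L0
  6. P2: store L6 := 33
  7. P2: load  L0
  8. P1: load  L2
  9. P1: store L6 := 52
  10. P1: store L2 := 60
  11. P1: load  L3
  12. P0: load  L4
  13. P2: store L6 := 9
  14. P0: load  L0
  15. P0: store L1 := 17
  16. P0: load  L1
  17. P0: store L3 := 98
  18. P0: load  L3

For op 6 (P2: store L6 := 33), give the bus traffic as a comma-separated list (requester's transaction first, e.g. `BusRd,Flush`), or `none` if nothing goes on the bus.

step 1: P2: store L0 := 66  ⟶  IIM  (L0)  txn=BusRdX  M[L0]=10
step 2: P2: store L0 := 24  ⟶  IIM  (L0)  txn=∅  M[L0]=10
step 3: P0: load  L4  ⟶  EII  (L4)  txn=BusRd  M[L4]=20
step 4: P2: load  L6  ⟶  IIE  (L6)  txn=BusRd  M[L6]=10
step 5: P0: load  L0  ⟶  SIO  (L0)  txn=BusRd  M[L0]=10
step 6: P2: store L6 := 33  ⟶  IIM  (L6)  txn=∅  M[L6]=10
step 7: P2: load  L0  ⟶  SIO  (L0)  txn=∅  M[L0]=10
step 8: P1: load  L2  ⟶  IEI  (L2)  txn=BusRd  M[L2]=10
step 9: P1: store L6 := 52  ⟶  IMI  (L6)  txn=BusRdX+Flush  M[L6]=33
step 10: P1: store L2 := 60  ⟶  IMI  (L2)  txn=∅  M[L2]=10
step 11: P1: load  L3  ⟶  IEI  (L3)  txn=BusRd  M[L3]=10
step 12: P0: load  L4  ⟶  EII  (L4)  txn=∅  M[L4]=20
step 13: P2: store L6 := 9  ⟶  IIM  (L6)  txn=BusRdX+Flush  M[L6]=52
step 14: P0: load  L0  ⟶  SIO  (L0)  txn=∅  M[L0]=10
step 15: P0: store L1 := 17  ⟶  MII  (L1)  txn=BusRdX  M[L1]=40
step 16: P0: load  L1  ⟶  MII  (L1)  txn=∅  M[L1]=40
step 17: P0: store L3 := 98  ⟶  MII  (L3)  txn=BusRdX  M[L3]=10
step 18: P0: load  L3  ⟶  MII  (L3)  txn=∅  M[L3]=10

bus = none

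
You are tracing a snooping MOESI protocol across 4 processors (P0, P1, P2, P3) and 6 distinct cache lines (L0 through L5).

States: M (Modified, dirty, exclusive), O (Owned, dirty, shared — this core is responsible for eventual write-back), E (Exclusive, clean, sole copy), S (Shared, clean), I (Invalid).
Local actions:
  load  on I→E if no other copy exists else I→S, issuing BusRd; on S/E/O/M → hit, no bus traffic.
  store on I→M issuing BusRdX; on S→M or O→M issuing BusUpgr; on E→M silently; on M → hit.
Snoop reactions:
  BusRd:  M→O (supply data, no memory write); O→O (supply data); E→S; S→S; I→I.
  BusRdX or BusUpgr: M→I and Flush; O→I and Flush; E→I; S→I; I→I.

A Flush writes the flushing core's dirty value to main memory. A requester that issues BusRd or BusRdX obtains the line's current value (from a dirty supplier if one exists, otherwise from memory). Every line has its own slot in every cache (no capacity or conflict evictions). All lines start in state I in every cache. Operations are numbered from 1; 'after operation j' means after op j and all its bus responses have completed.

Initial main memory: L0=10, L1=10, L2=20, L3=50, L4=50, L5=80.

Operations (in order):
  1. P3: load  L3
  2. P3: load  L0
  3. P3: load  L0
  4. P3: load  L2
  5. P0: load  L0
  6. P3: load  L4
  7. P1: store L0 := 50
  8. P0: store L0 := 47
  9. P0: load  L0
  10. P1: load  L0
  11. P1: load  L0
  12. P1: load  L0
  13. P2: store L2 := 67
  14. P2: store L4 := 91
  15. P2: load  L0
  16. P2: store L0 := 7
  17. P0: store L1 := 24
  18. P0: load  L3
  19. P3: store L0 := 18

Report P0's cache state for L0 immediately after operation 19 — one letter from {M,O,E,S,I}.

state = I

  op1 P3: load  L3 → I/I/I/E on L3; bus BusRd; mem=50
  op2 P3: load  L0 → I/I/I/E on L0; bus BusRd; mem=10
  op3 P3: load  L0 → I/I/I/E on L0; bus (none); mem=10
  op4 P3: load  L2 → I/I/I/E on L2; bus BusRd; mem=20
  op5 P0: load  L0 → S/I/I/S on L0; bus BusRd; mem=10
  op6 P3: load  L4 → I/I/I/E on L4; bus BusRd; mem=50
  op7 P1: store L0 := 50 → I/M/I/I on L0; bus BusRdX; mem=10
  op8 P0: store L0 := 47 → M/I/I/I on L0; bus BusRdX Flush; mem=50
  op9 P0: load  L0 → M/I/I/I on L0; bus (none); mem=50
  op10 P1: load  L0 → O/S/I/I on L0; bus BusRd; mem=50
  op11 P1: load  L0 → O/S/I/I on L0; bus (none); mem=50
  op12 P1: load  L0 → O/S/I/I on L0; bus (none); mem=50
  op13 P2: store L2 := 67 → I/I/M/I on L2; bus BusRdX; mem=20
  op14 P2: store L4 := 91 → I/I/M/I on L4; bus BusRdX; mem=50
  op15 P2: load  L0 → O/S/S/I on L0; bus BusRd; mem=50
  op16 P2: store L0 := 7 → I/I/M/I on L0; bus BusUpgr Flush; mem=47
  op17 P0: store L1 := 24 → M/I/I/I on L1; bus BusRdX; mem=10
  op18 P0: load  L3 → S/I/I/S on L3; bus BusRd; mem=50
  op19 P3: store L0 := 18 → I/I/I/M on L0; bus BusRdX Flush; mem=7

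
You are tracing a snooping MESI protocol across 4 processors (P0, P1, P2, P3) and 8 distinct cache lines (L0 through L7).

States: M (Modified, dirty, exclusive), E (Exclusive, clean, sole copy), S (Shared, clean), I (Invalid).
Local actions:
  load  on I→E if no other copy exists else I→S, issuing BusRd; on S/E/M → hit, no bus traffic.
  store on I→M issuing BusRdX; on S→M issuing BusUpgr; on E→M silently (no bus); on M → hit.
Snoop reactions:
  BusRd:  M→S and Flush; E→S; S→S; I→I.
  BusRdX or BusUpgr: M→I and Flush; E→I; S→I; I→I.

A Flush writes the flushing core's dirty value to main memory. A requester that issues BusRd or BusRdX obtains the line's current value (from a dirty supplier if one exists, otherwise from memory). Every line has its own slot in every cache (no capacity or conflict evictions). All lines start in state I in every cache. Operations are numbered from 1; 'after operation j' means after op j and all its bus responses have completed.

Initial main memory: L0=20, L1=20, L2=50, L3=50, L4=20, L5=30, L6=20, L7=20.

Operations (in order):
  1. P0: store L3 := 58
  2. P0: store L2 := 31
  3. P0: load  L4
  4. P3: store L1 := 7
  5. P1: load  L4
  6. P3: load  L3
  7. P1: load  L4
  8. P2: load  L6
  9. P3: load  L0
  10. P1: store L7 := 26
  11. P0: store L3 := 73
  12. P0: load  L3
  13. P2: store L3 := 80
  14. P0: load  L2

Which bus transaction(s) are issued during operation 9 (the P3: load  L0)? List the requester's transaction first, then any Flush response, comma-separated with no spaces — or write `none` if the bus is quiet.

step 1: P0: store L3 := 58  ⟶  MIII  (L3)  txn=BusRdX  M[L3]=50
step 2: P0: store L2 := 31  ⟶  MIII  (L2)  txn=BusRdX  M[L2]=50
step 3: P0: load  L4  ⟶  EIII  (L4)  txn=BusRd  M[L4]=20
step 4: P3: store L1 := 7  ⟶  IIIM  (L1)  txn=BusRdX  M[L1]=20
step 5: P1: load  L4  ⟶  SSII  (L4)  txn=BusRd  M[L4]=20
step 6: P3: load  L3  ⟶  SIIS  (L3)  txn=BusRd+Flush  M[L3]=58
step 7: P1: load  L4  ⟶  SSII  (L4)  txn=∅  M[L4]=20
step 8: P2: load  L6  ⟶  IIEI  (L6)  txn=BusRd  M[L6]=20
step 9: P3: load  L0  ⟶  IIIE  (L0)  txn=BusRd  M[L0]=20
step 10: P1: store L7 := 26  ⟶  IMII  (L7)  txn=BusRdX  M[L7]=20
step 11: P0: store L3 := 73  ⟶  MIII  (L3)  txn=BusUpgr  M[L3]=58
step 12: P0: load  L3  ⟶  MIII  (L3)  txn=∅  M[L3]=58
step 13: P2: store L3 := 80  ⟶  IIMI  (L3)  txn=BusRdX+Flush  M[L3]=73
step 14: P0: load  L2  ⟶  MIII  (L2)  txn=∅  M[L2]=50

bus = BusRd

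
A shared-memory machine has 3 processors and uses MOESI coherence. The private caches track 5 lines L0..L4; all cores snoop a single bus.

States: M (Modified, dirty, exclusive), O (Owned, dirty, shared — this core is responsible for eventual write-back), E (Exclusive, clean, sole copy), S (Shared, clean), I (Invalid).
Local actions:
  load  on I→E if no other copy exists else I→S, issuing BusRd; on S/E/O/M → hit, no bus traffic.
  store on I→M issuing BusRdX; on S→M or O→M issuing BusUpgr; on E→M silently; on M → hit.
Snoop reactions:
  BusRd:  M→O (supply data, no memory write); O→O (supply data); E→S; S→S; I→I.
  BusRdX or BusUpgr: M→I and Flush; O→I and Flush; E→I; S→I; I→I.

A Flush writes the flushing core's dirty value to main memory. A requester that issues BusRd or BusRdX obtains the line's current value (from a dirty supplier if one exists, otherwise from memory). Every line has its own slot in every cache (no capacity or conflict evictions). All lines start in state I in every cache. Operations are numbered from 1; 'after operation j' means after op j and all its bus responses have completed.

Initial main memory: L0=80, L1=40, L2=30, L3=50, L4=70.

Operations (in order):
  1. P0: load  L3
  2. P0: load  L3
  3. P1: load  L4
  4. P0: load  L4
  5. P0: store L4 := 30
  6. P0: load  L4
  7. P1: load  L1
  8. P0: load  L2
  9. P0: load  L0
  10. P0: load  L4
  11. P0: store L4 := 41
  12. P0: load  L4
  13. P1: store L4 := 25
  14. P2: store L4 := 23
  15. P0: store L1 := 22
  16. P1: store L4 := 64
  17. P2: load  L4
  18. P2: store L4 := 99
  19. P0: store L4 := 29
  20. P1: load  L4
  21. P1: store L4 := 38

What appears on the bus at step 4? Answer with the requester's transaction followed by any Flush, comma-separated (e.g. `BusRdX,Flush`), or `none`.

bus = BusRd

[1] P0: load  L3 | P0:E(50), P1:I, P2:I | bus: BusRd
[2] P0: load  L3 | P0:E(50), P1:I, P2:I | bus: none
[3] P1: load  L4 | P0:I, P1:E(70), P2:I | bus: BusRd
[4] P0: load  L4 | P0:S(70), P1:S(70), P2:I | bus: BusRd
[5] P0: store L4 := 30 | P0:M(30), P1:I, P2:I | bus: BusUpgr
[6] P0: load  L4 | P0:M(30), P1:I, P2:I | bus: none
[7] P1: load  L1 | P0:I, P1:E(40), P2:I | bus: BusRd
[8] P0: load  L2 | P0:E(30), P1:I, P2:I | bus: BusRd
[9] P0: load  L0 | P0:E(80), P1:I, P2:I | bus: BusRd
[10] P0: load  L4 | P0:M(30), P1:I, P2:I | bus: none
[11] P0: store L4 := 41 | P0:M(41), P1:I, P2:I | bus: none
[12] P0: load  L4 | P0:M(41), P1:I, P2:I | bus: none
[13] P1: store L4 := 25 | P0:I, P1:M(25), P2:I | bus: BusRdX,Flush
[14] P2: store L4 := 23 | P0:I, P1:I, P2:M(23) | bus: BusRdX,Flush
[15] P0: store L1 := 22 | P0:M(22), P1:I, P2:I | bus: BusRdX
[16] P1: store L4 := 64 | P0:I, P1:M(64), P2:I | bus: BusRdX,Flush
[17] P2: load  L4 | P0:I, P1:O(64), P2:S(64) | bus: BusRd
[18] P2: store L4 := 99 | P0:I, P1:I, P2:M(99) | bus: BusUpgr,Flush
[19] P0: store L4 := 29 | P0:M(29), P1:I, P2:I | bus: BusRdX,Flush
[20] P1: load  L4 | P0:O(29), P1:S(29), P2:I | bus: BusRd
[21] P1: store L4 := 38 | P0:I, P1:M(38), P2:I | bus: BusUpgr,Flush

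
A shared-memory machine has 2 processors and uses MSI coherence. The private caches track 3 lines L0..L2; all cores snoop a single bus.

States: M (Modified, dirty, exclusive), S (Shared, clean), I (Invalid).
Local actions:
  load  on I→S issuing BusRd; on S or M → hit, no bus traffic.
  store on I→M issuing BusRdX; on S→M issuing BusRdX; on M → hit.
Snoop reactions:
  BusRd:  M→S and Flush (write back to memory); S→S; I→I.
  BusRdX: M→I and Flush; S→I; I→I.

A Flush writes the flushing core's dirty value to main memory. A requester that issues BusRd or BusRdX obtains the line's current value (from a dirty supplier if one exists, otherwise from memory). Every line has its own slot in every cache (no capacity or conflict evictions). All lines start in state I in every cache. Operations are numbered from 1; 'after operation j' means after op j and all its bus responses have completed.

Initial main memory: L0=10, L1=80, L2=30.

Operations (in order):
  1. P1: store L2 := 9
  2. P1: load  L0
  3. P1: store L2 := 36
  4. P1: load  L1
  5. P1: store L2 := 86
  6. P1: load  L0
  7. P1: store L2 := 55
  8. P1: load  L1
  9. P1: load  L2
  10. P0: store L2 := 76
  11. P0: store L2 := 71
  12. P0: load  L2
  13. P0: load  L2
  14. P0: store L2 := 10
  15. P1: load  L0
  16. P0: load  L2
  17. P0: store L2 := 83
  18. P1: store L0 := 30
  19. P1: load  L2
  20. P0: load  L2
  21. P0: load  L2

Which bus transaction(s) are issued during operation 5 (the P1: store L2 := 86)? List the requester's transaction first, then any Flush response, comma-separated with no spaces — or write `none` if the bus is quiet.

  op1 P1: store L2 := 9 → I/M on L2; bus BusRdX; mem=30
  op2 P1: load  L0 → I/S on L0; bus BusRd; mem=10
  op3 P1: store L2 := 36 → I/M on L2; bus (none); mem=30
  op4 P1: load  L1 → I/S on L1; bus BusRd; mem=80
  op5 P1: store L2 := 86 → I/M on L2; bus (none); mem=30
  op6 P1: load  L0 → I/S on L0; bus (none); mem=10
  op7 P1: store L2 := 55 → I/M on L2; bus (none); mem=30
  op8 P1: load  L1 → I/S on L1; bus (none); mem=80
  op9 P1: load  L2 → I/M on L2; bus (none); mem=30
  op10 P0: store L2 := 76 → M/I on L2; bus BusRdX Flush; mem=55
  op11 P0: store L2 := 71 → M/I on L2; bus (none); mem=55
  op12 P0: load  L2 → M/I on L2; bus (none); mem=55
  op13 P0: load  L2 → M/I on L2; bus (none); mem=55
  op14 P0: store L2 := 10 → M/I on L2; bus (none); mem=55
  op15 P1: load  L0 → I/S on L0; bus (none); mem=10
  op16 P0: load  L2 → M/I on L2; bus (none); mem=55
  op17 P0: store L2 := 83 → M/I on L2; bus (none); mem=55
  op18 P1: store L0 := 30 → I/M on L0; bus BusRdX; mem=10
  op19 P1: load  L2 → S/S on L2; bus BusRd Flush; mem=83
  op20 P0: load  L2 → S/S on L2; bus (none); mem=83
  op21 P0: load  L2 → S/S on L2; bus (none); mem=83

bus = none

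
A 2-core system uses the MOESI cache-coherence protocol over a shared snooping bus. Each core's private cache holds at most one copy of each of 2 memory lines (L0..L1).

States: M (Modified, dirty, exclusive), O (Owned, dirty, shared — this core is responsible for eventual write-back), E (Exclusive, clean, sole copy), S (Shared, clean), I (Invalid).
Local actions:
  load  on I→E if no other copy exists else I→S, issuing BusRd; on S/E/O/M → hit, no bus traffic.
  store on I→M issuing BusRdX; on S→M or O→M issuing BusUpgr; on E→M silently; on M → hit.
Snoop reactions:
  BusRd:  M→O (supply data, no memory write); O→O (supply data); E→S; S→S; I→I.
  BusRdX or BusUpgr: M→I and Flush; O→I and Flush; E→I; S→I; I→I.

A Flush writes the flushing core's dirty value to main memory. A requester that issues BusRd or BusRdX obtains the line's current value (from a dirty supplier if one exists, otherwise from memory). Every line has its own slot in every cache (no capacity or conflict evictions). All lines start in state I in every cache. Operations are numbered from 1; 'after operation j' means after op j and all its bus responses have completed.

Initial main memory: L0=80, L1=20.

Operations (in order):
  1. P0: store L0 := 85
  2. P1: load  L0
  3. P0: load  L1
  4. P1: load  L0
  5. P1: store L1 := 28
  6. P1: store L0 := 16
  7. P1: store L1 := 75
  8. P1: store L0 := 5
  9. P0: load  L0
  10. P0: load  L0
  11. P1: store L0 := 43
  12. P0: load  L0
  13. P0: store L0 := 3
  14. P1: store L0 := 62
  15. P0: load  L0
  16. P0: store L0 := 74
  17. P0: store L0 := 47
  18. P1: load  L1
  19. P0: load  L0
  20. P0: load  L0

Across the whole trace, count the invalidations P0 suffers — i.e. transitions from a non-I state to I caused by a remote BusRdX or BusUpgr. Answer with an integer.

1. P0: store L0 := 85  bus=[BusRdX]  L0: P0=M P1=I  mem[L0]=80
2. P1: load  L0  bus=[BusRd]  L0: P0=O P1=S  mem[L0]=80
3. P0: load  L1  bus=[BusRd]  L1: P0=E P1=I  mem[L1]=20
4. P1: load  L0  bus=[-]  L0: P0=O P1=S  mem[L0]=80
5. P1: store L1 := 28  bus=[BusRdX]  L1: P0=I P1=M  mem[L1]=20
6. P1: store L0 := 16  bus=[BusUpgr,Flush]  L0: P0=I P1=M  mem[L0]=85
7. P1: store L1 := 75  bus=[-]  L1: P0=I P1=M  mem[L1]=20
8. P1: store L0 := 5  bus=[-]  L0: P0=I P1=M  mem[L0]=85
9. P0: load  L0  bus=[BusRd]  L0: P0=S P1=O  mem[L0]=85
10. P0: load  L0  bus=[-]  L0: P0=S P1=O  mem[L0]=85
11. P1: store L0 := 43  bus=[BusUpgr]  L0: P0=I P1=M  mem[L0]=85
12. P0: load  L0  bus=[BusRd]  L0: P0=S P1=O  mem[L0]=85
13. P0: store L0 := 3  bus=[BusUpgr,Flush]  L0: P0=M P1=I  mem[L0]=43
14. P1: store L0 := 62  bus=[BusRdX,Flush]  L0: P0=I P1=M  mem[L0]=3
15. P0: load  L0  bus=[BusRd]  L0: P0=S P1=O  mem[L0]=3
16. P0: store L0 := 74  bus=[BusUpgr,Flush]  L0: P0=M P1=I  mem[L0]=62
17. P0: store L0 := 47  bus=[-]  L0: P0=M P1=I  mem[L0]=62
18. P1: load  L1  bus=[-]  L1: P0=I P1=M  mem[L1]=20
19. P0: load  L0  bus=[-]  L0: P0=M P1=I  mem[L0]=62
20. P0: load  L0  bus=[-]  L0: P0=M P1=I  mem[L0]=62

invalidations = 4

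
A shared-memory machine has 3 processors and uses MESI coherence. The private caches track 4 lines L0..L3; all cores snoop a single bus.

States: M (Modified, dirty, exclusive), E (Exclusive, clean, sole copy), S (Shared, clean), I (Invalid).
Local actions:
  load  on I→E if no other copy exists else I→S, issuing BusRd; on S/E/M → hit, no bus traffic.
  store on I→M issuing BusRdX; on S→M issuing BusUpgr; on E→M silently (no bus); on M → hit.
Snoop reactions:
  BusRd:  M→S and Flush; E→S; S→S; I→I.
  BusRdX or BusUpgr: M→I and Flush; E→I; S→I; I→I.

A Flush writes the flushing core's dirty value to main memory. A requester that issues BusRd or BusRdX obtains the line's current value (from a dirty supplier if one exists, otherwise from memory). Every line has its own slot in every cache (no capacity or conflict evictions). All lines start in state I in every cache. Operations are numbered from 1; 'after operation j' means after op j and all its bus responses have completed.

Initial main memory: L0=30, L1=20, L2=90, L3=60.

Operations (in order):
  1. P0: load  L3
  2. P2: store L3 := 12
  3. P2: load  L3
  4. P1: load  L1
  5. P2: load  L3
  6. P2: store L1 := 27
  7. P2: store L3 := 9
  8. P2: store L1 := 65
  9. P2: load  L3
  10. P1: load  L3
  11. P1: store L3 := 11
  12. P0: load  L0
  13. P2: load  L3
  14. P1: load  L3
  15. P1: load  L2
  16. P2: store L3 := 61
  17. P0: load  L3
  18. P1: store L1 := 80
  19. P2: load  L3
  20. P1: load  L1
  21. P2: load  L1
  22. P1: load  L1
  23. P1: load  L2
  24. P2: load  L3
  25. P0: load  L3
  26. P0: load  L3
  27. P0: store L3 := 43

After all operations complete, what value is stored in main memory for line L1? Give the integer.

memory[L1] = 80

[1] P0: load  L3 | P0:E(60), P1:I, P2:I | bus: BusRd
[2] P2: store L3 := 12 | P0:I, P1:I, P2:M(12) | bus: BusRdX
[3] P2: load  L3 | P0:I, P1:I, P2:M(12) | bus: none
[4] P1: load  L1 | P0:I, P1:E(20), P2:I | bus: BusRd
[5] P2: load  L3 | P0:I, P1:I, P2:M(12) | bus: none
[6] P2: store L1 := 27 | P0:I, P1:I, P2:M(27) | bus: BusRdX
[7] P2: store L3 := 9 | P0:I, P1:I, P2:M(9) | bus: none
[8] P2: store L1 := 65 | P0:I, P1:I, P2:M(65) | bus: none
[9] P2: load  L3 | P0:I, P1:I, P2:M(9) | bus: none
[10] P1: load  L3 | P0:I, P1:S(9), P2:S(9) | bus: BusRd,Flush
[11] P1: store L3 := 11 | P0:I, P1:M(11), P2:I | bus: BusUpgr
[12] P0: load  L0 | P0:E(30), P1:I, P2:I | bus: BusRd
[13] P2: load  L3 | P0:I, P1:S(11), P2:S(11) | bus: BusRd,Flush
[14] P1: load  L3 | P0:I, P1:S(11), P2:S(11) | bus: none
[15] P1: load  L2 | P0:I, P1:E(90), P2:I | bus: BusRd
[16] P2: store L3 := 61 | P0:I, P1:I, P2:M(61) | bus: BusUpgr
[17] P0: load  L3 | P0:S(61), P1:I, P2:S(61) | bus: BusRd,Flush
[18] P1: store L1 := 80 | P0:I, P1:M(80), P2:I | bus: BusRdX,Flush
[19] P2: load  L3 | P0:S(61), P1:I, P2:S(61) | bus: none
[20] P1: load  L1 | P0:I, P1:M(80), P2:I | bus: none
[21] P2: load  L1 | P0:I, P1:S(80), P2:S(80) | bus: BusRd,Flush
[22] P1: load  L1 | P0:I, P1:S(80), P2:S(80) | bus: none
[23] P1: load  L2 | P0:I, P1:E(90), P2:I | bus: none
[24] P2: load  L3 | P0:S(61), P1:I, P2:S(61) | bus: none
[25] P0: load  L3 | P0:S(61), P1:I, P2:S(61) | bus: none
[26] P0: load  L3 | P0:S(61), P1:I, P2:S(61) | bus: none
[27] P0: store L3 := 43 | P0:M(43), P1:I, P2:I | bus: BusUpgr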